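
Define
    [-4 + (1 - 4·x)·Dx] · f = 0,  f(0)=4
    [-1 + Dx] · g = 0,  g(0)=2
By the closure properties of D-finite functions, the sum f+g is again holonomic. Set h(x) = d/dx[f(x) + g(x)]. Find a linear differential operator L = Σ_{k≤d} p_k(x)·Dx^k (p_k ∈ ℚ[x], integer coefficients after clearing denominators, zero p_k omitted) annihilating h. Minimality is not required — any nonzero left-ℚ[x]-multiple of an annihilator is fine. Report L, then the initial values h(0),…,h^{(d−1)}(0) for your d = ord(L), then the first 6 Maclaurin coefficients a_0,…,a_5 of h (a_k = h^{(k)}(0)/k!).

L = (88 + 32·x) + (-95 - 8·x + 16·x^2)·Dx + (7 - 24·x - 16·x^2)·Dx^2  (order 2).
h: a_k = 18, 130, 769, 12289/3, 245761/12, 5898241/60, …
ICs: h(0) = 18, h′(0) = 130.

f: a_k = 4, 16, 64, 256, 1024, 4096, …
g: a_k = 2, 2, 1, 1/3, 1/12, 1/60, …
Sum ⇒ L₀ = lclm(L_f,L_g) in ℚ(x)⟨Dx⟩.
h₀' ⇒ L via d/dx closure of L₀.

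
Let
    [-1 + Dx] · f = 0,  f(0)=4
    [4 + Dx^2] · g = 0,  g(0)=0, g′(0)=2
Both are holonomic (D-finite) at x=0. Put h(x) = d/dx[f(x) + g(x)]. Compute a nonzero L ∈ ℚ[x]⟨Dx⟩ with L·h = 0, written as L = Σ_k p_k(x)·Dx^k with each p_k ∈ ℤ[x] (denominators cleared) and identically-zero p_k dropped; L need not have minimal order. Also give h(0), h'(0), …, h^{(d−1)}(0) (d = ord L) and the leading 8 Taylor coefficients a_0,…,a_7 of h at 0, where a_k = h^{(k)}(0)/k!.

L = 4 - 4·Dx + Dx^2 - Dx^3  (order 3).
h: a_k = 6, 4, -2, 2/3, 3/2, 1/30, -31/180, 1/1260, …
ICs: h(0) = 6, h′(0) = 4, h′′(0) = -4.

f: a_k = 4, 4, 2, 2/3, 1/6, 1/30, 1/180, 1/1260, …
g: a_k = 0, 2, 0, -4/3, 0, 4/15, 0, -8/315, …
Sum ⇒ L₀ = lclm(L_f,L_g) in ℚ(x)⟨Dx⟩.
Differentiate: ansatz ord ≤ ord L₀ ⇒ L.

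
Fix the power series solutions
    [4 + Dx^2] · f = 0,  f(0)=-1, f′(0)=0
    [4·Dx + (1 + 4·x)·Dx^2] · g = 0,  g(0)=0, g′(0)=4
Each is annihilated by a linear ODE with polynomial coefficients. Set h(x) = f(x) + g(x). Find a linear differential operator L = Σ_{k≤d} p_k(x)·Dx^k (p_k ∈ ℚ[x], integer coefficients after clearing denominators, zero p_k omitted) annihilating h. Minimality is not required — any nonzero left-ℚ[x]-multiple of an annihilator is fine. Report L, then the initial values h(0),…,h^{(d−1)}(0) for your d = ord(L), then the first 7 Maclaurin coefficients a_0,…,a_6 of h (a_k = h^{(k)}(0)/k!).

f: a_k = -1, 0, 2, 0, -2/3, 0, 4/45, …
g: a_k = 0, 4, -8, 64/3, -64, 1024/5, -2048/3, …
L₀ := lclm(L_f,L_g); ord L₀ ≤ 2+2.
L = (400 + 128·x + 256·x^2)·Dx + (36 + 176·x + 192·x^2 + 256·x^3)·Dx^2 + (100 + 32·x + 64·x^2)·Dx^3 + (9 + 44·x + 48·x^2 + 64·x^3)·Dx^4  (order 4).
h: a_k = -1, 4, -6, 64/3, -194/3, 1024/5, -30716/45, …
ICs: h(0) = -1, h′(0) = 4, h′′(0) = -12, h′′′(0) = 128.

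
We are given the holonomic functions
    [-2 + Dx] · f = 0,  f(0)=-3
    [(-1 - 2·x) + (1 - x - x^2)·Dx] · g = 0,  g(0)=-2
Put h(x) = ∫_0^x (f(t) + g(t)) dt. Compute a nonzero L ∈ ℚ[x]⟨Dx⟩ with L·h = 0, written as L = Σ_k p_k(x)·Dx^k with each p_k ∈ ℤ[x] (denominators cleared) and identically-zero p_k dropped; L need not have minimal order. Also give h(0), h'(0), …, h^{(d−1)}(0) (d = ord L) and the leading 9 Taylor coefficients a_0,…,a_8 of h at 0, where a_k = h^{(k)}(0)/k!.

f: a_k = -3, -6, -6, -4, -2, -4/5, -4/15, -8/105, -2/105, …
g: a_k = -2, -2, -4, -6, -10, -16, -26, -42, -68, …
Sum ⇒ L₀ = lclm(L_f,L_g) in ℚ(x)⟨Dx⟩.
Integrate: L := L₀·Dx.
L = (4 + 8·x + 24·x^2 + 8·x^3)·Dx + (-14·x - 10·x^2 + 8·x^3 + 4·x^4)·Dx^2 + (-1 + 5·x - x^2 - 6·x^3 - 2·x^4)·Dx^3  (order 3).
h: a_k = 0, -5, -4, -10/3, -5/2, -12/5, -14/5, -394/105, -2209/420, …
ICs: h(0) = 0, h′(0) = -5, h′′(0) = -8.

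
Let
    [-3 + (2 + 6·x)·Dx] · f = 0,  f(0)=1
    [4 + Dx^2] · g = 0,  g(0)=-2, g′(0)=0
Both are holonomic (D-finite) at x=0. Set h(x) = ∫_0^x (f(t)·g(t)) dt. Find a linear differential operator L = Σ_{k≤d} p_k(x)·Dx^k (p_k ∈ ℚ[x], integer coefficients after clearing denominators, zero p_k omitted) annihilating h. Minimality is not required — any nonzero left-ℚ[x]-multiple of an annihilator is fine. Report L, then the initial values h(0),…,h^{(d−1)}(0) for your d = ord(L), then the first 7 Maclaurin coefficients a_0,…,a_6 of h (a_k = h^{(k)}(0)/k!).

L = (43 + 96·x + 144·x^2)·Dx + (-12 - 36·x)·Dx^2 + (4 + 24·x + 36·x^2)·Dx^3  (order 3).
h: a_k = 0, -2, -3/2, 25/12, 21/32, 19/192, -1093/768, …
ICs: h(0) = 0, h′(0) = -2, h′′(0) = -3.

f: a_k = 1, 3/2, -9/8, 27/16, -405/128, 1701/256, -15309/1024, …
g: a_k = -2, 0, 4, 0, -4/3, 0, 8/45, …
Sym-product of L_f,L_g gives L₀ (≤ ord 2).
Integrate: L := L₀·Dx.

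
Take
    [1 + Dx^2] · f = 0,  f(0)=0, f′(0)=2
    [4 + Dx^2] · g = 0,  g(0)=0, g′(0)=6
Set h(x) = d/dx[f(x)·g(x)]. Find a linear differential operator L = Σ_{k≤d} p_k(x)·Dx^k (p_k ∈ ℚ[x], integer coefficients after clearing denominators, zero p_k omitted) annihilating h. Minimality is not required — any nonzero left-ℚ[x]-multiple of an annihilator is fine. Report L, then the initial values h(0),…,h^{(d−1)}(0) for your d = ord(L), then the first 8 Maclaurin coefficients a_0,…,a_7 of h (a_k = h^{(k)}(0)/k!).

f: a_k = 0, 2, 0, -1/3, 0, 1/60, 0, -1/2520, …
g: a_k = 0, 6, 0, -4, 0, 4/5, 0, -8/105, …
f·g: L₀ = L_f ⊗_s L_g, ord ≤ 2·2.
h=h₀': d/dx-closure on L₀ ⇒ L.
L = 9 + 10·Dx^2 + Dx^4  (order 4).
h: a_k = 0, 24, 0, -40, 0, 91/5, 0, -82/21, …
ICs: h(0) = 0, h′(0) = 24, h′′(0) = 0, h′′′(0) = -240.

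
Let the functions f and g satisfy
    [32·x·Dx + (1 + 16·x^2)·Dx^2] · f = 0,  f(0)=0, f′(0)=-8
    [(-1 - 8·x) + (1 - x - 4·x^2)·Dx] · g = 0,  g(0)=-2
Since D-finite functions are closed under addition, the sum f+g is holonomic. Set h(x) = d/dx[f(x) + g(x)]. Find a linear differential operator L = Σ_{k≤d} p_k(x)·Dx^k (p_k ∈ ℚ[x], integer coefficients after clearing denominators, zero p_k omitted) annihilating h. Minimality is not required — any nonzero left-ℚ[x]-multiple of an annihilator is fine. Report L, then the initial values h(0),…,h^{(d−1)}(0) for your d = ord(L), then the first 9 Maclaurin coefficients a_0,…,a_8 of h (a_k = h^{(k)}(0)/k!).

L = (160 - 640·x - 14848·x^2 - 36864·x^3 - 178176·x^4 - 98304·x^6) + (-43 - 336·x - 16·x^2 - 3072·x^3 - 35072·x^4 - 124928·x^5 - 12288·x^6 - 98304·x^7)·Dx + (5 + 23·x + 272·x^2 + 16·x^3 + 2368·x^4 - 5888·x^5 - 12288·x^6 - 4096·x^7 - 16384·x^8)·Dx^2  (order 2).
h: a_k = -10, -20, 74, -232, -2698, -2172, 26594, -18640, -577010, …
ICs: h(0) = -10, h′(0) = -20.

f: a_k = 0, -8, 0, 128/3, 0, -2048/5, 0, 32768/7, 0, …
g: a_k = -2, -2, -10, -18, -58, -130, -362, -882, -2330, …
Weyl lclm of L_f,L_g ⇒ L₀ (ord ≤ 3).
h₀' ⇒ L via d/dx closure of L₀.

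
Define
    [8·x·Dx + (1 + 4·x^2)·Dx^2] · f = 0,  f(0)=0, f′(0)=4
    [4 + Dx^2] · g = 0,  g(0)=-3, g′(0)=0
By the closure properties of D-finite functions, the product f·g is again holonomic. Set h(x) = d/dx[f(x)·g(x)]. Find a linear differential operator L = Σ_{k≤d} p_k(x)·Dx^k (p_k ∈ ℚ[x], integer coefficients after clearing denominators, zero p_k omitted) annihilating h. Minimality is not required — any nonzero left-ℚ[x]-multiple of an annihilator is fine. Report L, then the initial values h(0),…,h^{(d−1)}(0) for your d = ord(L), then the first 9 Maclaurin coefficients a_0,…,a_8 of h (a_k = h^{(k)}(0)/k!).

L = (880 + 9408·x^2 + 59008·x^4 + 49152·x^6 + 24576·x^8 + 16384·x^10 + 32768·x^12) + (544·x + 9088·x^3 + 35840·x^5 + 40960·x^7 + 40960·x^9 + 32768·x^11)·Dx + (240 + 2720·x^2 + 17088·x^4 + 18944·x^6 + 16384·x^8 + 16384·x^10 + 16384·x^12)·Dx^2 + (136·x + 2272·x^3 + 8960·x^5 + 10240·x^7 + 10240·x^9 + 8192·x^11)·Dx^3 + (5 + 92·x^2 + 584·x^4 + 1664·x^6 + 2560·x^8 + 3072·x^10 + 2048·x^12)·Dx^4  (order 4).
h: a_k = -12, 0, 120, 0, -392, 0, 20816/15, 0, -185176/35, …
ICs: h(0) = -12, h′(0) = 0, h′′(0) = 240, h′′′(0) = 0.

f: a_k = 0, 4, 0, -16/3, 0, 64/5, 0, -256/7, 0, …
g: a_k = -3, 0, 6, 0, -2, 0, 4/15, 0, -2/105, …
Product ⇒ symmetric product L₀, ord ≤ 4.
h=h₀': d/dx-closure on L₀ ⇒ L.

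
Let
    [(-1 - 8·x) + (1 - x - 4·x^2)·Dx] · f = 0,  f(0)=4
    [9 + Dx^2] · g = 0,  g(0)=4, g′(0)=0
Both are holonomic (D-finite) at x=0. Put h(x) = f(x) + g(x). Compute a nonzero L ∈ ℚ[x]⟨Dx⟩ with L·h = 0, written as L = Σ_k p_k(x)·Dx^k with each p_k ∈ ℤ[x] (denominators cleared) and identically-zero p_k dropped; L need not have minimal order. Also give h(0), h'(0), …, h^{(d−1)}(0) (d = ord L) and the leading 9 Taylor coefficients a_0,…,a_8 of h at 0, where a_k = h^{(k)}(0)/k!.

L = (567 + 4806·x + 3321·x^2 + 9936·x^3 + 6480·x^4 + 10368·x^5) + (-171 + 117·x + 441·x^2 - 135·x^3 + 540·x^4 + 3888·x^5 + 5184·x^6)·Dx + (63 + 534·x + 369·x^2 + 1104·x^3 + 720·x^4 + 1152·x^5)·Dx^2 + (-19 + 13·x + 49·x^2 - 15·x^3 + 60·x^4 + 432·x^5 + 576·x^6)·Dx^3  (order 3).
h: a_k = 8, 4, 2, 36, 259/2, 260, 14399/20, 1764, 5219929/1120, …
ICs: h(0) = 8, h′(0) = 4, h′′(0) = 4.

f: a_k = 4, 4, 20, 36, 116, 260, 724, 1764, 4660, …
g: a_k = 4, 0, -18, 0, 27/2, 0, -81/20, 0, 729/1120, …
Weyl lclm of L_f,L_g ⇒ L₀ (ord ≤ 3).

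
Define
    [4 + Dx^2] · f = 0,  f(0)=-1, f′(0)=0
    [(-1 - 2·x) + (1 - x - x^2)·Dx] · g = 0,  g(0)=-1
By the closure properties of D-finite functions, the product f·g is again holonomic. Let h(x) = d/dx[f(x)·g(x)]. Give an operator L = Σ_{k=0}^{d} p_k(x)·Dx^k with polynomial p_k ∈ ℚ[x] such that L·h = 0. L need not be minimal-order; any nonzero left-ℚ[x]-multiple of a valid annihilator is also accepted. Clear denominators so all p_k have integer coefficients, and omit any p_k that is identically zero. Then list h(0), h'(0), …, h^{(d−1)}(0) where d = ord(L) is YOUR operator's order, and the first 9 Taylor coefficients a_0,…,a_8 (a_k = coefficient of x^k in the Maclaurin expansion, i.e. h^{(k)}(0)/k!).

L = (-6 - 16·x - 8·x^2 + 16·x^3 + 8·x^4) + (-1 + 2·x + 12·x^2 + 8·x^3)·Dx + (1 - 3·x - x^2 + 4·x^3 + 2·x^4)·Dx^2  (order 2).
h: a_k = 1, 0, 3, 20/3, 40/3, 382/15, 2177/45, 9376/105, 5693/35, …
ICs: h(0) = 1, h′(0) = 0.

f: a_k = -1, 0, 2, 0, -2/3, 0, 4/45, 0, -2/315, …
g: a_k = -1, -1, -2, -3, -5, -8, -13, -21, -34, …
f·g: L₀ = L_f ⊗_s L_g, ord ≤ 2·1.
Derive L from L₀ (diff closure).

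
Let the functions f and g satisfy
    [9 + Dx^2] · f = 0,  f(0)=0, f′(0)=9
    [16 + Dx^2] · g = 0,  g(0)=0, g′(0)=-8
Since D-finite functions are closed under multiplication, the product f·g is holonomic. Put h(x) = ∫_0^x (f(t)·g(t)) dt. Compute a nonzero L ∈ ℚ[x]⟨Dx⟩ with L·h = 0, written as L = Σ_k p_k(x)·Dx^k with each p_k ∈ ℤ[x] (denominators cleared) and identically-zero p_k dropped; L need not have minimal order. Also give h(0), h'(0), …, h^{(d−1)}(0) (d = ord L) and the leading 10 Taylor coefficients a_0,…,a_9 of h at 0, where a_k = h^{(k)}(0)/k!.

f: a_k = 0, 9, 0, -27/2, 0, 243/40, 0, -729/560, 0, 729/4480, …
g: a_k = 0, -8, 0, 64/3, 0, -256/15, 0, 2048/315, 0, -4096/2835, …
Sym-product of L_f,L_g gives L₀ (≤ ord 4).
h=∫h₀ ⇒ L = L₀·Dx.
L = 49·Dx + 50·Dx^3 + Dx^5  (order 5).
h: a_k = 0, 0, 0, -24, 0, 60, 0, -2451/35, 0, 6005/126, …
ICs: h(0) = 0, h′(0) = 0, h′′(0) = 0, h′′′(0) = -144, h′′′′(0) = 0.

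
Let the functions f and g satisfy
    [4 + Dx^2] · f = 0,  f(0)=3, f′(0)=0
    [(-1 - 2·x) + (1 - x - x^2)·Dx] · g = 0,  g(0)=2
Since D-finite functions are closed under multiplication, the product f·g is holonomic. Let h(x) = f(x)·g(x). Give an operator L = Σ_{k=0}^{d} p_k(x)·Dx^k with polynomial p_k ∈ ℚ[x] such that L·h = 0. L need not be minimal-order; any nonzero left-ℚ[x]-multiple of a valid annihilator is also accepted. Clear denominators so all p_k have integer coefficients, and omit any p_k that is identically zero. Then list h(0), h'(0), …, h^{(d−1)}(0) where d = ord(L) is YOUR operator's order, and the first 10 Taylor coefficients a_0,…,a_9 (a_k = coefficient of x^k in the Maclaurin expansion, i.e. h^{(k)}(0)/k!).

L = (-2 + 4·x + 4·x^2) + (2 + 4·x)·Dx + (-1 + x + x^2)·Dx^2  (order 2).
h: a_k = 6, 6, 0, 6, 10, 16, 382/15, 622/15, 2344/35, 11386/105, …
ICs: h(0) = 6, h′(0) = 6.

f: a_k = 3, 0, -6, 0, 2, 0, -4/15, 0, 2/105, 0, …
g: a_k = 2, 2, 4, 6, 10, 16, 26, 42, 68, 110, …
Product ⇒ symmetric product L₀, ord ≤ 2.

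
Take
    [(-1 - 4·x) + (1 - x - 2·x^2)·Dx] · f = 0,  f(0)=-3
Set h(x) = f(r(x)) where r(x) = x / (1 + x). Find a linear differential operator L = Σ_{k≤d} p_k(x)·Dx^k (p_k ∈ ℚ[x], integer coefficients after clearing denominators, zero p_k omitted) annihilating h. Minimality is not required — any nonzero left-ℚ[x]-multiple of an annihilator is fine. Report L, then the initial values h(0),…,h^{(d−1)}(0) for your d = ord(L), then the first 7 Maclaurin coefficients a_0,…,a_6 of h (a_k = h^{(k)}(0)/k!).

f: a_k = -3, -3, -9, -15, -33, -63, -129, …
Substitute x→r, Dx→(1/r')Dx; clear ⇒ L₀.
L = (1 + 5·x) + (-1 - 2·x + x^2 + 2·x^3)·Dx  (order 1).
h: a_k = -3, -3, -6, 0, -12, 12, -36, …
ICs: h(0) = -3.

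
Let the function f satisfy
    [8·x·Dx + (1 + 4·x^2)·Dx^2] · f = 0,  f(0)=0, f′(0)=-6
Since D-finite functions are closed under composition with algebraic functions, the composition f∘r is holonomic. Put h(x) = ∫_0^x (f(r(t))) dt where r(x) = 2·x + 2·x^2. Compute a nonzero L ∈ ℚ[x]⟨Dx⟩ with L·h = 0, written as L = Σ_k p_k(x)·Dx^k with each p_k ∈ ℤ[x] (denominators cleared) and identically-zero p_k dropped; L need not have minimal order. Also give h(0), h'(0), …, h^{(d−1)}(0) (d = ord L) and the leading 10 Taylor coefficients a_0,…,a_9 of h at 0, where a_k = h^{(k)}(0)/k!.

f: a_k = 0, -6, 0, 8, 0, -96/5, 0, 384/7, 0, -512/3, …
L₀ from L_f via x↦r, Dx↦r'^{-1}Dx.
Integrate: L := L₀·Dx.
L = (-2 + 32·x + 128·x^2 + 192·x^3 + 96·x^4)·Dx^2 + (1 + 2·x + 16·x^2 + 64·x^3 + 80·x^4 + 32·x^5)·Dx^3  (order 3).
h: a_k = 0, 0, -6, -4, 16, 192/5, -352/5, -3008/7, 768/7, 14336/3, …
ICs: h(0) = 0, h′(0) = 0, h′′(0) = -12.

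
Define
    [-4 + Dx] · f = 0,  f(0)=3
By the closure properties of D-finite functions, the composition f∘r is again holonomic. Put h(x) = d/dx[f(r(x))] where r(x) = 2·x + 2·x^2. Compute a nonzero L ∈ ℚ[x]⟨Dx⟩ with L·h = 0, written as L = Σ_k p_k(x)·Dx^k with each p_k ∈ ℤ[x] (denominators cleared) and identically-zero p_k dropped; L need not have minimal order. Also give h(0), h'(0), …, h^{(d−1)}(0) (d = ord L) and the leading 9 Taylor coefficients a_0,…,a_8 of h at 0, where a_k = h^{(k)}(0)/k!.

f: a_k = 3, 12, 24, 32, 32, 128/5, 256/15, 1024/105, 512/105, …
h₀=f(r): pull back L_f along r ⇒ L₀.
h₀' ⇒ L via d/dx closure of L₀.
L = (10 + 32·x + 32·x^2) + (-1 - 2·x)·Dx  (order 1).
h: a_k = 24, 240, 1344, 5504, 18176, 255488/5, 378880/3, 29462528/105, 59772928/105, …
ICs: h(0) = 24.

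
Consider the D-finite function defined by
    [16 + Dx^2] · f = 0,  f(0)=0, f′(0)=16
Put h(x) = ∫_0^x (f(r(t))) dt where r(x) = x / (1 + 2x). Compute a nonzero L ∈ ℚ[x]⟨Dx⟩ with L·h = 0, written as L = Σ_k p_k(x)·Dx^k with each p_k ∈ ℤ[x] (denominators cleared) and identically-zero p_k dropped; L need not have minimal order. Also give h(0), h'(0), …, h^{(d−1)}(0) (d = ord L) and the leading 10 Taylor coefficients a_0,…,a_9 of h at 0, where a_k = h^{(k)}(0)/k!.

L = 16·Dx + (4 + 24·x + 48·x^2 + 32·x^3)·Dx^2 + (1 + 8·x + 24·x^2 + 32·x^3 + 16·x^4)·Dx^3  (order 3).
h: a_k = 0, 0, 8, -32/3, 16/3, 128/5, -5504/45, 2560/7, -282752/315, 776192/405, …
ICs: h(0) = 0, h′(0) = 0, h′′(0) = 16.

f: a_k = 0, 16, 0, -128/3, 0, 512/15, 0, -4096/315, 0, 8192/2835, …
Substitute x→r, Dx→(1/r')Dx; clear ⇒ L₀.
h=∫h₀ ⇒ L = L₀·Dx.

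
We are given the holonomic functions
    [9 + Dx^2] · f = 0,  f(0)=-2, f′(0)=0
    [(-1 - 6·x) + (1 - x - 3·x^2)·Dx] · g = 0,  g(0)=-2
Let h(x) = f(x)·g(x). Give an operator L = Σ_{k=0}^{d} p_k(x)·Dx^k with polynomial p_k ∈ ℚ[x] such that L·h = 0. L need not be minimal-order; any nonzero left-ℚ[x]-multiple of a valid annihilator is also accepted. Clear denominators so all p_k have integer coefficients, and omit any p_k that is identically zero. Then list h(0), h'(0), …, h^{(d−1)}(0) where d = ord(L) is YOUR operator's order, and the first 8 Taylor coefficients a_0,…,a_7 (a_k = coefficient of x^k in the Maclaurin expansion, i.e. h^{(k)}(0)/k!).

L = (-3 + 9·x + 27·x^2) + (2 + 12·x)·Dx + (-1 + x + 3·x^2)·Dx^2  (order 2).
h: a_k = 4, 4, -2, 10, 35/2, 95/2, 1919/20, 4769/20, …
ICs: h(0) = 4, h′(0) = 4.

f: a_k = -2, 0, 9, 0, -27/4, 0, 81/40, 0, …
g: a_k = -2, -2, -8, -14, -38, -80, -194, -434, …
Sym-product of L_f,L_g gives L₀ (≤ ord 2).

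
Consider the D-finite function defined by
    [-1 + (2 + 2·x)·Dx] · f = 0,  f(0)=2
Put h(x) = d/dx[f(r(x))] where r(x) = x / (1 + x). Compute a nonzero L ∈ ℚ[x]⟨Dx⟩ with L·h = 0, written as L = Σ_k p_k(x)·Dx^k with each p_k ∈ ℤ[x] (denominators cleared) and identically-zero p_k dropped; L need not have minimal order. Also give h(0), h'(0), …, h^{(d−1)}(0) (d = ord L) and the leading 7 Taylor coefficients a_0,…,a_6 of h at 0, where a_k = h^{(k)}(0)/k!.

L = (-5 - 8·x) + (-2 - 6·x - 4·x^2)·Dx  (order 1).
h: a_k = 1, -5/2, 39/8, -141/16, 1995/128, -7059/256, 50435/1024, …
ICs: h(0) = 1.

f: a_k = 2, 1, -1/4, 1/8, -5/64, 7/128, -21/512, …
L₀ from L_f via x↦r, Dx↦r'^{-1}Dx.
h₀' ⇒ L via d/dx closure of L₀.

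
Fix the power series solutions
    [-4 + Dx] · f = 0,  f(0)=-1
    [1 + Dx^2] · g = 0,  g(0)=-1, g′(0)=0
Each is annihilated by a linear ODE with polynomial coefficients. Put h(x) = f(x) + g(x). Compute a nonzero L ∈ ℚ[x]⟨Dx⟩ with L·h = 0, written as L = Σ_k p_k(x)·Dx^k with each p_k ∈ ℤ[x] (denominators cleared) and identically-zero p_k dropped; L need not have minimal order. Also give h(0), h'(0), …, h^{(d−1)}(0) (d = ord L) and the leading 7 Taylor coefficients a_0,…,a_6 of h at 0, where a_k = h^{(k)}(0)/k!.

L = -4 + Dx - 4·Dx^2 + Dx^3  (order 3).
h: a_k = -2, -4, -15/2, -32/3, -257/24, -128/15, -91/16, …
ICs: h(0) = -2, h′(0) = -4, h′′(0) = -15.

f: a_k = -1, -4, -8, -32/3, -32/3, -128/15, -256/45, …
g: a_k = -1, 0, 1/2, 0, -1/24, 0, 1/720, …
L₀ := lclm(L_f,L_g); ord L₀ ≤ 1+2.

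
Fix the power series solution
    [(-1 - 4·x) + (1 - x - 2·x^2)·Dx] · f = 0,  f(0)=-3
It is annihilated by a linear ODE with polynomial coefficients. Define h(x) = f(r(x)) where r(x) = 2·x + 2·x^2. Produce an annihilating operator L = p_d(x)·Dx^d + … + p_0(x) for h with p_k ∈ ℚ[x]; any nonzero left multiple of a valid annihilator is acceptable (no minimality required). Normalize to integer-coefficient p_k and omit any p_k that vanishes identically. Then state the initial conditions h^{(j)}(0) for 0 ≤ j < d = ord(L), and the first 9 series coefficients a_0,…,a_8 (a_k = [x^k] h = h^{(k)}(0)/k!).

L = (2 + 20·x + 48·x^2 + 32·x^3) + (-1 + 2·x + 10·x^2 + 16·x^3 + 8·x^4)·Dx  (order 1).
h: a_k = -3, -6, -42, -192, -924, -4488, -21624, -104448, -504336, …
ICs: h(0) = -3.

f: a_k = -3, -3, -9, -15, -33, -63, -129, -255, -513, …
Substitute x→r, Dx→(1/r')Dx; clear ⇒ L₀.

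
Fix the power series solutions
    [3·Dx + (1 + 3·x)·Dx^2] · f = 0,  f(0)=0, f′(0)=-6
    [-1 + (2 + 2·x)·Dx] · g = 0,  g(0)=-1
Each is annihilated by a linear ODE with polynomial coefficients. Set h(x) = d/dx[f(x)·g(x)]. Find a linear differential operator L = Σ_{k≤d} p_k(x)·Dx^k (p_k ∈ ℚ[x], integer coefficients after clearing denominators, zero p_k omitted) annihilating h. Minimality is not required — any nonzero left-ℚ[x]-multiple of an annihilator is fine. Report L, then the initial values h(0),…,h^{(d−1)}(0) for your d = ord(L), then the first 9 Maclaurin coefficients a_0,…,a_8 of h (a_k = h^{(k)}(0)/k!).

L = (-13 - 6·x + 3·x^2) + (-32 - 56·x + 24·x^3)·Dx + (-4 - 16·x - 8·x^2 + 16·x^3 + 12·x^4)·Dx^2  (order 2).
h: a_k = 6, -12, 153/4, -120, 23649/64, -180189/160, 8737857/2560, -11549583/1120, 3566309391/114688, …
ICs: h(0) = 6, h′(0) = -12.

f: a_k = 0, -6, 9, -18, 81/2, -486/5, 243, -4374/7, 6561/4, …
g: a_k = -1, -1/2, 1/8, -1/16, 5/128, -7/256, 21/1024, -33/2048, 429/32768, …
h₀=f·g: eliminate ⇒ L₀, order ≤ 2·1.
h=h₀': d/dx-closure on L₀ ⇒ L.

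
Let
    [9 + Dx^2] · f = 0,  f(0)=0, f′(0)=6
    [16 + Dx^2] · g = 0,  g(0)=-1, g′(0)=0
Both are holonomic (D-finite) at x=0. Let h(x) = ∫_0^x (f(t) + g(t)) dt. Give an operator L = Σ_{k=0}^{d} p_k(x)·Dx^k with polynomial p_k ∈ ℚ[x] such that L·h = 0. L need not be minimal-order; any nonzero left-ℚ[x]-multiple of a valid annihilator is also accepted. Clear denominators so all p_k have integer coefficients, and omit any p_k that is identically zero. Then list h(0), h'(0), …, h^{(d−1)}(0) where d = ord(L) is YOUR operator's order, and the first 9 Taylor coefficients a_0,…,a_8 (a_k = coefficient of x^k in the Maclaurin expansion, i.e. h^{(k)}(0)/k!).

L = 144·Dx + 25·Dx^3 + Dx^5  (order 5).
h: a_k = 0, -1, 3, 8/3, -9/4, -32/15, 27/40, 256/315, -243/2240, …
ICs: h(0) = 0, h′(0) = -1, h′′(0) = 6, h′′′(0) = 16, h′′′′(0) = -54.

f: a_k = 0, 6, 0, -9, 0, 81/20, 0, -243/280, 0, …
g: a_k = -1, 0, 8, 0, -32/3, 0, 256/45, 0, -512/315, …
Sum ⇒ L₀ = lclm(L_f,L_g) in ℚ(x)⟨Dx⟩.
∫: right-multiply L₀ by Dx.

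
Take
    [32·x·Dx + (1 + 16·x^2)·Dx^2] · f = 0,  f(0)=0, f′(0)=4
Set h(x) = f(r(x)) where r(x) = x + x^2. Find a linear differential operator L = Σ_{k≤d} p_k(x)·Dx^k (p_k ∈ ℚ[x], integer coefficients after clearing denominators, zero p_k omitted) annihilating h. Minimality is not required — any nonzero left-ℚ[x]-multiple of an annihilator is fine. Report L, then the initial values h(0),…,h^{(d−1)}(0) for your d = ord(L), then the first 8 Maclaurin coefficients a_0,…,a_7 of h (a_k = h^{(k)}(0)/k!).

L = (-2 + 32·x + 128·x^2 + 192·x^3 + 96·x^4)·Dx + (1 + 2·x + 16·x^2 + 64·x^3 + 80·x^4 + 32·x^5)·Dx^2  (order 2).
h: a_k = 0, 4, 4, -64/3, -64, 704/5, 3008/3, -2048/7, …
ICs: h(0) = 0, h′(0) = 4.

f: a_k = 0, 4, 0, -64/3, 0, 1024/5, 0, -16384/7, …
f∘r: x↦r, Dx↦Dx/r' in L_f ⇒ L₀.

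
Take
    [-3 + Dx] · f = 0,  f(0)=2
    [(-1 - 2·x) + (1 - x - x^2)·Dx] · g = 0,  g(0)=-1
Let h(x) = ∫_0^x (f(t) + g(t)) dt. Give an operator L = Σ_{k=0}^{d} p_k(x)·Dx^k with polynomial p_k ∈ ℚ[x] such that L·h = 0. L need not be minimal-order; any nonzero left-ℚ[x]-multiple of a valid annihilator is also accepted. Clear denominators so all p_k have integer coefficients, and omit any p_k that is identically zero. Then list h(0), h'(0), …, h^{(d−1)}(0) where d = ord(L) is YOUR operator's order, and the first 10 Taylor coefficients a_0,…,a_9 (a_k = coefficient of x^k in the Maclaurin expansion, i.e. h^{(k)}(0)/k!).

L = (3 + 9·x + 45·x^2 + 18·x^3)·Dx + (5 - 24·x - 15·x^2 + 18·x^3 + 9·x^4)·Dx^2 + (-2 + 7·x - 8·x^3 - 3·x^4)·Dx^3  (order 3).
h: a_k = 0, 1, 5/2, 7/3, 3/2, 7/20, -79/120, -439/280, -5637/2240, -75431/20160, …
ICs: h(0) = 0, h′(0) = 1, h′′(0) = 5.

f: a_k = 2, 6, 9, 9, 27/4, 81/20, 81/40, 243/280, 729/2240, 243/2240, …
g: a_k = -1, -1, -2, -3, -5, -8, -13, -21, -34, -55, …
L₀ := lclm(L_f,L_g); ord L₀ ≤ 1+1.
∫: right-multiply L₀ by Dx.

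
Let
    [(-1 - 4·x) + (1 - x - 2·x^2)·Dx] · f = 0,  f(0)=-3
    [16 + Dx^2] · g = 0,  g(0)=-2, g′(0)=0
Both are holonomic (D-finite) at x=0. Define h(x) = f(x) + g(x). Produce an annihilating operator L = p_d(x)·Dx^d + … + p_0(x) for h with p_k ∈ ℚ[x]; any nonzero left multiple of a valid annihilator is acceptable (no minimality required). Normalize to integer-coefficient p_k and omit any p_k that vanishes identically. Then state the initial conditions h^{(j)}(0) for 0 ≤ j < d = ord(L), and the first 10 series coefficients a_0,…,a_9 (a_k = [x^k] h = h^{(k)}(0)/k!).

L = (368 + 1408·x - 256·x^2 + 512·x^3 + 2560·x^4 + 2048·x^5) + (-176 + 336·x + 384·x^2 - 1024·x^3 - 384·x^4 + 1536·x^5 + 1024·x^6)·Dx + (23 + 88·x - 16·x^2 + 32·x^3 + 160·x^4 + 128·x^5)·Dx^2 + (-11 + 21·x + 24·x^2 - 64·x^3 - 24·x^4 + 96·x^5 + 64·x^6)·Dx^3  (order 3).
h: a_k = -5, -3, 7, -15, -163/3, -63, -5293/45, -255, -162619/315, -1023, …
ICs: h(0) = -5, h′(0) = -3, h′′(0) = 14.

f: a_k = -3, -3, -9, -15, -33, -63, -129, -255, -513, -1023, …
g: a_k = -2, 0, 16, 0, -64/3, 0, 512/45, 0, -1024/315, 0, …
f+g: L₀ = lclm(L_f,L_g), ord ≤ 1+2.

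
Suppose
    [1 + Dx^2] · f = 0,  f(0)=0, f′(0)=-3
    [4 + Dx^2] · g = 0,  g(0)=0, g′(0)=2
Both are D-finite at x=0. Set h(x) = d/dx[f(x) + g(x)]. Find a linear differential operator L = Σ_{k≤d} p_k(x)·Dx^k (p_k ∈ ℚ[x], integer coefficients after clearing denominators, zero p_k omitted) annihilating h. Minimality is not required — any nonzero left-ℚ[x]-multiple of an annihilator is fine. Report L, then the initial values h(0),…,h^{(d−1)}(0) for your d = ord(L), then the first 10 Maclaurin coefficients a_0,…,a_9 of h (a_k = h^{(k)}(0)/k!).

f: a_k = 0, -3, 0, 1/2, 0, -1/40, 0, 1/1680, 0, -1/120960, …
g: a_k = 0, 2, 0, -4/3, 0, 4/15, 0, -8/315, 0, 4/2835, …
L₀ := lclm(L_f,L_g); ord L₀ ≤ 2+2.
Differentiate: ansatz ord ≤ ord L₀ ⇒ L.
L = 4 + 5·Dx^2 + Dx^4  (order 4).
h: a_k = -1, 0, -5/2, 0, 29/24, 0, -25/144, 0, 509/40320, 0, …
ICs: h(0) = -1, h′(0) = 0, h′′(0) = -5, h′′′(0) = 0.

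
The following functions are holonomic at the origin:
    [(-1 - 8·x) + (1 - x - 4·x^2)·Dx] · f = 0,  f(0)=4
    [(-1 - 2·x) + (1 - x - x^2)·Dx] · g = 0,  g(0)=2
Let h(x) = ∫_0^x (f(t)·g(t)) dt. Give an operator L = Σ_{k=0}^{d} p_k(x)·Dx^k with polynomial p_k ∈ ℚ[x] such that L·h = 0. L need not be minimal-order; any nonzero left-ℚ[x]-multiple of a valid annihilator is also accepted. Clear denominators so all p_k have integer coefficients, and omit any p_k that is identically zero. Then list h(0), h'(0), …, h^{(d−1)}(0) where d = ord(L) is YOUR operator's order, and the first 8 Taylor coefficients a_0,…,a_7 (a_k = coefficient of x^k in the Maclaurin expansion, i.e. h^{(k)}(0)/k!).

L = (-2 - 8·x + 15·x^2 + 16·x^3)·Dx + (1 - 2·x - 4·x^2 + 5·x^3 + 4·x^4)·Dx^2  (order 2).
h: a_k = 0, 8, 8, 64/3, 38, 448/5, 560/3, 3016/7, …
ICs: h(0) = 0, h′(0) = 8.

f: a_k = 4, 4, 20, 36, 116, 260, 724, 1764, …
g: a_k = 2, 2, 4, 6, 10, 16, 26, 42, …
Product ⇒ symmetric product L₀, ord ≤ 1.
h=∫h₀ ⇒ L = L₀·Dx.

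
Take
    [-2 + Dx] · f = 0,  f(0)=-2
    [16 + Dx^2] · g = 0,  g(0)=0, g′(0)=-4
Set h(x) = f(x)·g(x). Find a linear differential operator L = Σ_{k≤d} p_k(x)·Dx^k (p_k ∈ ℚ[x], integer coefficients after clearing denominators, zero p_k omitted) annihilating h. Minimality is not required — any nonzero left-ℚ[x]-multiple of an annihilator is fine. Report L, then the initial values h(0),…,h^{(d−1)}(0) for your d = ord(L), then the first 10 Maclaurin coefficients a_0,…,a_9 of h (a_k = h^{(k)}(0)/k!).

L = 20 - 4·Dx + Dx^2  (order 2).
h: a_k = 0, 8, 16, -16/3, -32, -304/15, 352/45, 4448/315, 64/15, -5744/2835, …
ICs: h(0) = 0, h′(0) = 8.

f: a_k = -2, -4, -4, -8/3, -4/3, -8/15, -8/45, -16/315, -4/315, -8/2835, …
g: a_k = 0, -4, 0, 32/3, 0, -128/15, 0, 1024/315, 0, -2048/2835, …
h₀=f·g: eliminate ⇒ L₀, order ≤ 1·2.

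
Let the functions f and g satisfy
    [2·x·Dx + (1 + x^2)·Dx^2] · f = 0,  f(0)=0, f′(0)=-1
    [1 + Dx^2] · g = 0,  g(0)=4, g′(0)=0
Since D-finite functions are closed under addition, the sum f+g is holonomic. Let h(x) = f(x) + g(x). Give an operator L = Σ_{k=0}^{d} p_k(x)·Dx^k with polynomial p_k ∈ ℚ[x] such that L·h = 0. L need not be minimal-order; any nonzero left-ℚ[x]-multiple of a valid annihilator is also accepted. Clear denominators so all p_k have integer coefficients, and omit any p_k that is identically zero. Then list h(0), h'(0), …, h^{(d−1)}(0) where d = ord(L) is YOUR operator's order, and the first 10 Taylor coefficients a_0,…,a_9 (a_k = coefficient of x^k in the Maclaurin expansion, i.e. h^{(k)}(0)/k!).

L = (-22·x + 28·x^3 + 2·x^5)·Dx + (-1 + 7·x^2 + 9·x^4 + x^6)·Dx^2 + (-22·x + 28·x^3 + 2·x^5)·Dx^3 + (-1 + 7·x^2 + 9·x^4 + x^6)·Dx^4  (order 4).
h: a_k = 4, -1, -2, 1/3, 1/6, -1/5, -1/180, 1/7, 1/10080, -1/9, …
ICs: h(0) = 4, h′(0) = -1, h′′(0) = -4, h′′′(0) = 2.

f: a_k = 0, -1, 0, 1/3, 0, -1/5, 0, 1/7, 0, -1/9, …
g: a_k = 4, 0, -2, 0, 1/6, 0, -1/180, 0, 1/10080, 0, …
f+g: L₀ = lclm(L_f,L_g), ord ≤ 2+2.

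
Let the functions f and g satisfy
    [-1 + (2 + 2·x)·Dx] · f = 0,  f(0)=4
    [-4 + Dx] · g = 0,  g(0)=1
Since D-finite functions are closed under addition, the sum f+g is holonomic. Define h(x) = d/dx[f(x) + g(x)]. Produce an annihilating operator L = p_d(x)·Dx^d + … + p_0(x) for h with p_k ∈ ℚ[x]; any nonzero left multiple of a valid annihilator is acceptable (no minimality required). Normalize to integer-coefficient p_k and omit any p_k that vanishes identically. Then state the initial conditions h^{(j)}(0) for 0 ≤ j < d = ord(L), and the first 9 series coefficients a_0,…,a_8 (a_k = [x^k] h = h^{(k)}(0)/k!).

L = (-44 - 32·x) + (-61 - 128·x - 64·x^2)·Dx + (18 + 34·x + 16·x^2)·Dx^2  (order 2).
h: a_k = 6, 15, 131/4, 1009/24, 8297/192, 64591/1920, 534683/23040, 4059169/322560, 35581457/5160960, …
ICs: h(0) = 6, h′(0) = 15.

f: a_k = 4, 2, -1/2, 1/4, -5/32, 7/64, -21/256, 33/512, -429/8192, …
g: a_k = 1, 4, 8, 32/3, 32/3, 128/15, 256/45, 1024/315, 512/315, …
Sum ⇒ L₀ = lclm(L_f,L_g) in ℚ(x)⟨Dx⟩.
Differentiate: ansatz ord ≤ ord L₀ ⇒ L.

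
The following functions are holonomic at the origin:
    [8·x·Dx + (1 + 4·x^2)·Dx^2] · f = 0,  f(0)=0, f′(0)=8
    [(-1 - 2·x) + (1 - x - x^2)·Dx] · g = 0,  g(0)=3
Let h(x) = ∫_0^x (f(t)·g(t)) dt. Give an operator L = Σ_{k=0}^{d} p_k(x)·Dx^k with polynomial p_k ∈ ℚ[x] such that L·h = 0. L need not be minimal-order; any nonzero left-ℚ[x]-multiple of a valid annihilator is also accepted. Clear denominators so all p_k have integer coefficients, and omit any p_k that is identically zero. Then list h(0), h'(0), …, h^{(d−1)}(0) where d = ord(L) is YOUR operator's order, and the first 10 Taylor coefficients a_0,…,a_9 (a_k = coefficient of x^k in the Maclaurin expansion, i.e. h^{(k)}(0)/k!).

f: a_k = 0, 8, 0, -32/3, 0, 128/5, 0, -512/7, 0, 2048/9, …
g: a_k = 3, 3, 6, 9, 15, 24, 39, 63, 102, 165, …
L₀ := L_f ⊗_s L_g (sym. prod.), ord ≤ 2.
Integrate: L := L₀·Dx.
L = (2 + 8·x + 24·x^2)·Dx + (2 - 4·x + 16·x^2 + 24·x^3)·Dx^2 + (-1 + x - 3·x^2 + 4·x^3 + 4·x^4)·Dx^3  (order 3).
h: a_k = 0, 0, 12, 8, 4, 8, 332/15, 864/35, 377/35, 9064/315, …
ICs: h(0) = 0, h′(0) = 0, h′′(0) = 24.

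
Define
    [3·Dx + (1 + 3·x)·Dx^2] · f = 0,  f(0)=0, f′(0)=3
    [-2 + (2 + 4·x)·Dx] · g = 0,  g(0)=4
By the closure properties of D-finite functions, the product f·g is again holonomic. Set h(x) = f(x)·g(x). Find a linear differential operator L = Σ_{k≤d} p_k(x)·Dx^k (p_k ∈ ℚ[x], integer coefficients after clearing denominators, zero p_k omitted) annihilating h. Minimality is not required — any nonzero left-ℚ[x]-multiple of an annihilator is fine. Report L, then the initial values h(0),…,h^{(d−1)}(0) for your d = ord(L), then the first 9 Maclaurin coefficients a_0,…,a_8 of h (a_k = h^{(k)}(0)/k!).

L = 3·x + (1 + 2·x)·Dx + (1 + 7·x + 16·x^2 + 12·x^3)·Dx^2  (order 2).
h: a_k = 0, 12, -6, 12, -30, 789/10, -4227/20, 40041/70, -54603/35, …
ICs: h(0) = 0, h′(0) = 12.

f: a_k = 0, 3, -9/2, 9, -81/4, 243/5, -243/2, 2187/7, -6561/8, …
g: a_k = 4, 4, -2, 2, -5/2, 7/2, -21/4, 33/4, -429/32, …
L₀ := L_f ⊗_s L_g (sym. prod.), ord ≤ 2.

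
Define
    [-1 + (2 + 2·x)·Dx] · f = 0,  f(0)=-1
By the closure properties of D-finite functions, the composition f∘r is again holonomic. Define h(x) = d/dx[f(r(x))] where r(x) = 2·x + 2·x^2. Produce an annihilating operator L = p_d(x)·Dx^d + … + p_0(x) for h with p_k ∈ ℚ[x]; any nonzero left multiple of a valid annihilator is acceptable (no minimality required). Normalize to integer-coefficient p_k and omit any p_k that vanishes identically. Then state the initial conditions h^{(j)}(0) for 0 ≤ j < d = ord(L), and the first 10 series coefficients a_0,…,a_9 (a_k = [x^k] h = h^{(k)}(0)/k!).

L = 1 + (-1 - 4·x - 6·x^2 - 4·x^3)·Dx  (order 1).
h: a_k = -1, -1, 3/2, -3/2, 5/8, 9/8, -49/16, 61/16, -243/128, -395/128, …
ICs: h(0) = -1.

f: a_k = -1, -1/2, 1/8, -1/16, 5/128, -7/256, 21/1024, -33/2048, 429/32768, -715/65536, …
h₀=f(r): pull back L_f along r ⇒ L₀.
Derive L from L₀ (diff closure).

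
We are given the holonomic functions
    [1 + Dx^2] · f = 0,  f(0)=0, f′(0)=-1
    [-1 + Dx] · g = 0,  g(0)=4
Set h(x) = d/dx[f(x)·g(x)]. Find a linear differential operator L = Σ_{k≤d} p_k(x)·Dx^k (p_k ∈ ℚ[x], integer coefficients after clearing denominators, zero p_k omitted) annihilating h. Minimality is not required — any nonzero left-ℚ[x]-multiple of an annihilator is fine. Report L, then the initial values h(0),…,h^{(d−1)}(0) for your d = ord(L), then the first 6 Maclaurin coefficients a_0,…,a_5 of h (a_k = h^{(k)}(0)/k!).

f: a_k = 0, -1, 0, 1/6, 0, -1/120, …
g: a_k = 4, 4, 2, 2/3, 1/6, 1/30, …
h₀=f·g: eliminate ⇒ L₀, order ≤ 2·1.
Differentiate: ansatz ord ≤ ord L₀ ⇒ L.
L = 2 - 2·Dx + Dx^2  (order 2).
h: a_k = -4, -8, -4, 0, 2/3, 4/15, …
ICs: h(0) = -4, h′(0) = -8.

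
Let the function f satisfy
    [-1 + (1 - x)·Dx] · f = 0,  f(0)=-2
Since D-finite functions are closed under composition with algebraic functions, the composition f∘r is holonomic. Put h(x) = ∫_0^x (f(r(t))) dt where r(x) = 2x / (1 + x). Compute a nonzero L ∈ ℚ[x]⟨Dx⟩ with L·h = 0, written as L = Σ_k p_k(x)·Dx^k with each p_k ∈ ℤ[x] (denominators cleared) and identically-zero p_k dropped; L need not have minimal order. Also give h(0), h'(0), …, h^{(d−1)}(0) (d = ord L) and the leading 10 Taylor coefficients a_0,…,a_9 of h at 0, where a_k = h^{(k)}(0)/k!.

L = 2·Dx + (-1 + x^2)·Dx^2  (order 2).
h: a_k = 0, -2, -2, -4/3, -1, -4/5, -2/3, -4/7, -1/2, -4/9, …
ICs: h(0) = 0, h′(0) = -2.

f: a_k = -2, -2, -2, -2, -2, -2, -2, -2, -2, -2, …
Change of var in L_f (x↦r) gives L₀.
h=∫h₀ ⇒ L = L₀·Dx.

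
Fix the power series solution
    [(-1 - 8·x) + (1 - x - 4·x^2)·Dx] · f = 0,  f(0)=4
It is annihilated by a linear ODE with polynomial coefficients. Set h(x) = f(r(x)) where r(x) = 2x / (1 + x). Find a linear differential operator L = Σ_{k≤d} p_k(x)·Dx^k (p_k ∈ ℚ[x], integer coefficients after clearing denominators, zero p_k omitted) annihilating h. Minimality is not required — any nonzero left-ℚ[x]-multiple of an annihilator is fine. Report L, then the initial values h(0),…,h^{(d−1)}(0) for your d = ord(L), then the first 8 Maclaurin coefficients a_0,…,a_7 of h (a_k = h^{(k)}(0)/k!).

f: a_k = 4, 4, 20, 36, 116, 260, 724, 1764, …
f∘r: x↦r, Dx↦Dx/r' in L_f ⇒ L₀.
L = (2 + 34·x) + (-1 - x + 17·x^2 + 17·x^3)·Dx  (order 1).
h: a_k = 4, 8, 72, 136, 1224, 2312, 20808, 39304, …
ICs: h(0) = 4.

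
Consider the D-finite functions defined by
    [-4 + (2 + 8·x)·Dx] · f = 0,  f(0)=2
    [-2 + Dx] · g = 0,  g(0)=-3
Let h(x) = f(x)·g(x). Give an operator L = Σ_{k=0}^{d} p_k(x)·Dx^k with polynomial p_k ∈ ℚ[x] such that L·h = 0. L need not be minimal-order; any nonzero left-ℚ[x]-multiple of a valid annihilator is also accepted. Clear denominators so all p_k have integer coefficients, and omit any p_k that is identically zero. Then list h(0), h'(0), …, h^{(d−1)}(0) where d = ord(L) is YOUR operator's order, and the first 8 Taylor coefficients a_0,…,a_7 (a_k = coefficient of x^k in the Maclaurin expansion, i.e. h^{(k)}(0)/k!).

L = (-4 - 8·x) + (1 + 4·x)·Dx  (order 1).
h: a_k = -6, -24, -24, -32, 16, -448/5, 3904/15, -88832/105, …
ICs: h(0) = -6.

f: a_k = 2, 4, -4, 8, -20, 56, -168, 528, …
g: a_k = -3, -6, -6, -4, -2, -4/5, -4/15, -8/105, …
Product ⇒ symmetric product L₀, ord ≤ 1.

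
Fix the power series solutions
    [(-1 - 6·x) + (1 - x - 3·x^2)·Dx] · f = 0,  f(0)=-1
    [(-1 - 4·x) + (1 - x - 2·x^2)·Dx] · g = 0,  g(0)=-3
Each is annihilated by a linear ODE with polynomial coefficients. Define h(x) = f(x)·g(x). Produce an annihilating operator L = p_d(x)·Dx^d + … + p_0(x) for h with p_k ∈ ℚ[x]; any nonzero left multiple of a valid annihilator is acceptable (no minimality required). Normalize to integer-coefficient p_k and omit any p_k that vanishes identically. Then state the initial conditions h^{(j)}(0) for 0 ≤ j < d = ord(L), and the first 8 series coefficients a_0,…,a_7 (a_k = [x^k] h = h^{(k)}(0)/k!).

L = (-2 - 8·x + 15·x^2 + 24·x^3) + (1 - 2·x - 4·x^2 + 5·x^3 + 6·x^4)·Dx  (order 1).
h: a_k = 3, 6, 24, 57, 162, 396, 1011, 2454, …
ICs: h(0) = 3.

f: a_k = -1, -1, -4, -7, -19, -40, -97, -217, …
g: a_k = -3, -3, -9, -15, -33, -63, -129, -255, …
f·g: L₀ = L_f ⊗_s L_g, ord ≤ 1·1.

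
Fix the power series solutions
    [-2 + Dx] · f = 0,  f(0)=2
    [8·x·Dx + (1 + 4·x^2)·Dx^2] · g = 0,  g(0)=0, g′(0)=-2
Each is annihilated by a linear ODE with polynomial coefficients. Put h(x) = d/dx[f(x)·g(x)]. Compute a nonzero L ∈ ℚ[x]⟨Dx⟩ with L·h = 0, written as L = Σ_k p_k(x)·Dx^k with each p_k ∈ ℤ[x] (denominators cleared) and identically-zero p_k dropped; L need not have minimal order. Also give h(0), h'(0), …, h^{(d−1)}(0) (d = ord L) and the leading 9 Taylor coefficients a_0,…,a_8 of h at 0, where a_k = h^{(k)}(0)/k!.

L = (4 + 40·x - 48·x^2 + 32·x^3) + (-24·x + 32·x^2 - 32·x^3)·Dx + (-1 + 2·x - 4·x^2 + 8·x^3)·Dx^2  (order 2).
h: a_k = -4, -16, -8, 64/3, -24, -352/3, 496/5, 28928/63, -9208/21, …
ICs: h(0) = -4, h′(0) = -16.

f: a_k = 2, 4, 4, 8/3, 4/3, 8/15, 8/45, 16/315, 4/315, …
g: a_k = 0, -2, 0, 8/3, 0, -32/5, 0, 128/7, 0, …
Product ⇒ symmetric product L₀, ord ≤ 2.
Differentiate: ansatz ord ≤ ord L₀ ⇒ L.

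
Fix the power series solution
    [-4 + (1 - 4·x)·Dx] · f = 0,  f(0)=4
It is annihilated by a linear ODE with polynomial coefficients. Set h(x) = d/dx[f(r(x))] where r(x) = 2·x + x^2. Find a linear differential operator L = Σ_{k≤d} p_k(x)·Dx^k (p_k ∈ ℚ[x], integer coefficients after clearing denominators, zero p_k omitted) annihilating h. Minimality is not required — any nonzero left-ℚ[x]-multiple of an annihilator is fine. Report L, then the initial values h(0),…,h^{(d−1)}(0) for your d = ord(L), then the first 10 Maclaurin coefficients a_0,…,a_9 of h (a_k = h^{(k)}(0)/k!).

L = (17 + 24·x + 12·x^2) + (-1 + 7·x + 12·x^2 + 4·x^3)·Dx  (order 1).
h: a_k = 32, 544, 6912, 78080, 826880, 8406528, 83091456, 804528128, 7668080640, 72183357440, …
ICs: h(0) = 32.

f: a_k = 4, 16, 64, 256, 1024, 4096, 16384, 65536, 262144, 1048576, …
h₀=f(r): pull back L_f along r ⇒ L₀.
h₀' ⇒ L via d/dx closure of L₀.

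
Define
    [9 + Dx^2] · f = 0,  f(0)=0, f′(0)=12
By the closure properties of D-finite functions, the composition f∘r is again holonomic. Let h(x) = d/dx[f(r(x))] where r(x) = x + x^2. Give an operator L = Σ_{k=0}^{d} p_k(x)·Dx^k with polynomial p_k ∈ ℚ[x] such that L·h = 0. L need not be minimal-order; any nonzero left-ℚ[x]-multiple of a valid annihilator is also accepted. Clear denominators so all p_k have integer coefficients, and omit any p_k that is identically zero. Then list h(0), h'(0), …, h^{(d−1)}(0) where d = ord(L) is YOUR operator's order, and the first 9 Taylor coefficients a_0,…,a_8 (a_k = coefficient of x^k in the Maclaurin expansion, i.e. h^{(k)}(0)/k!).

L = (21 + 72·x + 216·x^2 + 288·x^3 + 144·x^4) + (-6 - 12·x)·Dx + (1 + 4·x + 4·x^2)·Dx^2  (order 2).
h: a_k = 12, 24, -54, -216, -459/2, 135, 11097/20, 2754/5, 43011/1120, …
ICs: h(0) = 12, h′(0) = 24.

f: a_k = 0, 12, 0, -18, 0, 81/10, 0, -243/140, 0, …
L₀ from L_f via x↦r, Dx↦r'^{-1}Dx.
h=h₀': d/dx-closure on L₀ ⇒ L.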